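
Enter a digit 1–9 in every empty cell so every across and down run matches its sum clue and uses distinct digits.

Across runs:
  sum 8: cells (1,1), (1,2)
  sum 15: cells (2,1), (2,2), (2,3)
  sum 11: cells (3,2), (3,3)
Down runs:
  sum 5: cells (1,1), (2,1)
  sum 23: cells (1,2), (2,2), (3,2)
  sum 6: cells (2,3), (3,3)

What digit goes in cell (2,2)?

8

23 in 3 cells must be {6,8,9}.
The 8 across and the 23 down share only 6, so (1,2) = 6.
(1,1) = 8 − 6 = 2 completes the 8 across.
(2,1) = 5 − 2 = 3 completes the 5 down.
(2,2) = 8: the only remaining digit allowed by both the 15 across and the 23 down.
(2,3) = 15 − 11 = 4 completes the 15 across.
(3,2) = 23 − 14 = 9 completes the 23 down.
(3,3) = 11 − 9 = 2 completes the 11 across.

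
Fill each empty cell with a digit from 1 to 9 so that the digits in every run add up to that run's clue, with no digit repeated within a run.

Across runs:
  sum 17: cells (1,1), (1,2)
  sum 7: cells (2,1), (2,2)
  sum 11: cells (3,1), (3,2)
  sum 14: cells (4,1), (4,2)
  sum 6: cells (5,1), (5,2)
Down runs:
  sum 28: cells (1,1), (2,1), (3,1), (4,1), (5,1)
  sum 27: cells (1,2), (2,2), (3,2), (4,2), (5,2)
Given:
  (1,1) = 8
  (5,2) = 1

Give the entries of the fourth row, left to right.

6 8

17 in 2 cells must be {8,9}.
(1,2) = 17 − 8 = 9 completes the 17 across.
(5,1) = 6 − 1 = 5 completes the 6 across.
No cell is forced outright now. (4,1) can only be 6 or 9 (the digits allowed by both its 14 across and its 28 down). If (4,1) = 9: that forces (4,2) = 5, (2,2) = 4, (3,2) = 8, after which (2,1) would have to be in {3} for the 7 across but in {2,4} for the 28 down — contradiction. So (4,1) = 6.
(2,1) = 2: the only remaining digit allowed by both the 7 across and the 28 down.
(2,2) = 7 − 2 = 5 completes the 7 across.
(3,1) = 28 − 21 = 7 completes the 28 down.
(3,2) = 11 − 7 = 4 completes the 11 across.
(4,2) = 14 − 6 = 8 completes the 14 across.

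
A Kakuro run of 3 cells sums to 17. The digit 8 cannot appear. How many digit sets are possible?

3 distinct digits from 1–9 sum between 6 and 24.
Dropping sets that contain 8.
Enumerating: {1,7,9}, {2,6,9}, {3,5,9}, {4,6,7}.

4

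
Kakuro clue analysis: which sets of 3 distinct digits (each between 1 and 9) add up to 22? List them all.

3 distinct digits from 1–9 sum between 6 and 24.

{5,8,9}; {6,7,9}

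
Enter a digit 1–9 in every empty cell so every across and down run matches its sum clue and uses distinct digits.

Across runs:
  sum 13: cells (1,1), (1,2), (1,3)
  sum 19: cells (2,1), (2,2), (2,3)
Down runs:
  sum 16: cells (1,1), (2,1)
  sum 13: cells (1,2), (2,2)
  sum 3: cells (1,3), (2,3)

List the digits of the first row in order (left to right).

7 5 1

16 in 2 cells must be {7,9}; 3 in 2 cells must be {1,2}.
The 19 across and the 3 down share only 2, so (2,3) = 2.
(1,3) = 3 − 2 = 1 completes the 3 down.
Given what's placed, (2,1) must be 9 to fit the 19 across and 16 down.
(2,2) = 19 − 11 = 8 completes the 19 across.
(1,1) = 16 − 9 = 7 completes the 16 down.
(1,2) = 13 − 8 = 5 completes the 13 across.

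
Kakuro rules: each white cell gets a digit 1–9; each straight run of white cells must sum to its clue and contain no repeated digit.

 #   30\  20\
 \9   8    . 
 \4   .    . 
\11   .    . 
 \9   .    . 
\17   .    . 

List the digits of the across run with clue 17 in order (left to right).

4 in 2 cells must be {1,3}; 17 in 2 cells must be {8,9}.
R1C2 = 9 − 8 = 1 completes the 9 across.
Given what's placed, R2C2 must be 3 to fit the 4 across and 20 down.
R5C1 = 9: the only remaining digit allowed by both the 17 across and the 30 down.
R5C2 = 17 − 9 = 8 completes the 17 across.

9, 8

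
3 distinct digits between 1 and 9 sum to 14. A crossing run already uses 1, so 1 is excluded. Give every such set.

{2,3,9}; {2,4,8}; {2,5,7}; {3,4,7}; {3,5,6}

3 distinct digits from 1–9 sum between 6 and 24.
Dropping sets that contain 1.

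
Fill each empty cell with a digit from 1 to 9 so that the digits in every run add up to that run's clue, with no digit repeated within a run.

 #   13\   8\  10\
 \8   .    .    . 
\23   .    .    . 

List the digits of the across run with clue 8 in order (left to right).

5 2 1

23 in 3 cells must be {6,8,9}.
The 23 across and the 8 down share only 6, so R2C2 = 6.
R1C2 = 8 − 6 = 2 completes the 8 down.
Given what's placed, R1C3 must be 1 to fit the 8 across and 10 down.
R2C3 = 10 − 1 = 9 completes the 10 down.
R1C1 = 8 − 3 = 5 completes the 8 across.
R2C1 = 23 − 15 = 8 completes the 23 across.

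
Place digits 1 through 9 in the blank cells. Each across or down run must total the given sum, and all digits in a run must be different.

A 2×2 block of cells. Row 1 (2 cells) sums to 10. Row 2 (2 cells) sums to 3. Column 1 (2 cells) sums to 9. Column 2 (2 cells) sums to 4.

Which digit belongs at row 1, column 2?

3

3 in 2 cells must be {1,2}; 4 in 2 cells must be {1,3}.
The 3 across and the 4 down share only 1, so (2,2) = 1.
(1,2) = 4 − 1 = 3 completes the 4 down.
(2,1) = 3 − 1 = 2 completes the 3 across.
(1,1) = 10 − 3 = 7 completes the 10 across.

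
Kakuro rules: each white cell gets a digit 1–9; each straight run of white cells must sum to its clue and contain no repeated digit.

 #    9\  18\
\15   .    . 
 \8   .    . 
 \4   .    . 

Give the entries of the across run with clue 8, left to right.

4 in 2 cells must be {1,3}.
The 15 across and the 9 down share only 6, so R1C1 = 6.
R1C2 = 15 − 6 = 9 completes the 15 across.
Given what's placed, R3C1 must be 1 to fit the 4 across and 9 down.
R3C2 = 4 − 1 = 3 completes the 4 across.
R2C1 = 9 − 7 = 2 completes the 9 down.
R2C2 = 8 − 2 = 6 completes the 8 across.

2, 6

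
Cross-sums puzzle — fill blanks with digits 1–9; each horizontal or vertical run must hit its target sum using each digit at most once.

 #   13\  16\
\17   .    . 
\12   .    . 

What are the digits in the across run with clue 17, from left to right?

8 9

17 in 2 cells must be {8,9}; 16 in 2 cells must be {7,9}.
The 17 across and the 16 down share only 9, so R1C2 = 9.
R2C2 = 16 − 9 = 7 completes the 16 down.
R1C1 = 17 − 9 = 8 completes the 17 across.
R2C1 = 12 − 7 = 5 completes the 12 across.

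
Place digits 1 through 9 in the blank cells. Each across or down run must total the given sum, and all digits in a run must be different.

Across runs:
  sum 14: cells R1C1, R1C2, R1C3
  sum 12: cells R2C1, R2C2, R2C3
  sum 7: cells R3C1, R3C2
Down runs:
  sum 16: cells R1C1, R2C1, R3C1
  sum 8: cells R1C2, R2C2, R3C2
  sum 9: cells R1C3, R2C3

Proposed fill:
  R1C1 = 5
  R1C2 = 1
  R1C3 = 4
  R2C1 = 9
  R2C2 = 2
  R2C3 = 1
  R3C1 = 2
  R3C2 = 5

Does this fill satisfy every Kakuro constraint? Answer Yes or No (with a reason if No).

No — the down run R1C3–R2C3 sums to 5, not 9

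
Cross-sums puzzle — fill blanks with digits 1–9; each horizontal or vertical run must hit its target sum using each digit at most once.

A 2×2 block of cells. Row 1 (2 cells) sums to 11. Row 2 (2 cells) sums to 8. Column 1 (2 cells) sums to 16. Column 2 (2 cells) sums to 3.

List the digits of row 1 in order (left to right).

9 2

16 in 2 cells must be {7,9}; 3 in 2 cells must be {1,2}.
The 11 across and the 3 down share only 2, so (1,2) = 2.
The 8 across and the 16 down share only 7, so (2,1) = 7.
(2,2) = 8 − 7 = 1 completes the 8 across.
(1,1) = 11 − 2 = 9 completes the 11 across.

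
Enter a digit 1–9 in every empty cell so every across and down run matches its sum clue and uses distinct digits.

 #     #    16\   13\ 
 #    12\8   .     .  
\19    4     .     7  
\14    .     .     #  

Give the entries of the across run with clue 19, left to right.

4 8 7

R1C3 = 13 − 7 = 6 completes the 13 down.
R2C2 = 19 − 11 = 8 completes the 19 across.
R3C1 = 12 − 4 = 8 completes the 12 down.
R3C2 = 14 − 8 = 6 completes the 14 across.
R1C2 = 8 − 6 = 2 completes the 8 across.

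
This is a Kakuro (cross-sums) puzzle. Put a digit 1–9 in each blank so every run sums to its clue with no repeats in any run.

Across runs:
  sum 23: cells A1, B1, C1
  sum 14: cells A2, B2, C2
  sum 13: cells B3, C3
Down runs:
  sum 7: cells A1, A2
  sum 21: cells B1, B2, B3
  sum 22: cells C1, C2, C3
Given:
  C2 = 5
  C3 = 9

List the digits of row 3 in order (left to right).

4, 9

23 in 3 cells must be {6,8,9}.
A1 = 6: only digit in both the 23-across and 7-down candidate sets.
C1 = 22 − 14 = 8 completes the 22 down.
A2 = 7 − 6 = 1 completes the 7 down.
B2 = 14 − 6 = 8 completes the 14 across.
B3 = 13 − 9 = 4 completes the 13 across.
B1 = 23 − 14 = 9 completes the 23 across.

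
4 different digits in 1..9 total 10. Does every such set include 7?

No

The only way to make 10 from 4 distinct digits is {1,2,3,4}, which does not contain 7.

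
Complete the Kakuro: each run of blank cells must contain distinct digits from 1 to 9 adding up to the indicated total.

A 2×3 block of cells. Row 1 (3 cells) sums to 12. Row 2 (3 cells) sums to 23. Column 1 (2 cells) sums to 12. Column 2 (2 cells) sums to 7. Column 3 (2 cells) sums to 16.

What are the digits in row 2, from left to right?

8 6 9

23 in 3 cells must be {6,8,9}; 16 in 2 cells must be {7,9}.
The 23 across and the 7 down share only 6, so (2,2) = 6.
Given what's placed, (2,3) must be 9 to fit the 23 across and 16 down.
(1,2) = 7 − 6 = 1 completes the 7 down.
(1,3) = 16 − 9 = 7 completes the 16 down.
(2,1) = 23 − 15 = 8 completes the 23 across.
(1,1) = 12 − 8 = 4 completes the 12 across.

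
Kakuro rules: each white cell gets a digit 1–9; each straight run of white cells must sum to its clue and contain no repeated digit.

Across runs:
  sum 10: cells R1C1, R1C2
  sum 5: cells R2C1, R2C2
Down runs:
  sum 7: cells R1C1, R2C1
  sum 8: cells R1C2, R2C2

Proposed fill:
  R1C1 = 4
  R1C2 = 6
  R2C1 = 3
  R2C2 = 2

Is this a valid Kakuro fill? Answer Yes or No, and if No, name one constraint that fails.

Yes

Across: 4+6=10; 3+2=5. Down: 4+3=7; 6+2=8. No digit repeats within any run.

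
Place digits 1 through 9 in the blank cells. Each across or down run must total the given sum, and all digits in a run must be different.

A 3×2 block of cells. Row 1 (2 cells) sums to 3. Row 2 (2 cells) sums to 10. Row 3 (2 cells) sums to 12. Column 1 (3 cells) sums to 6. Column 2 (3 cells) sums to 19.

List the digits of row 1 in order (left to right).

1 2

3 in 2 cells must be {1,2}; 6 in 3 cells must be {1,2,3}.
The 3 across and the 19 down share only 2, so (1,2) = 2.
The 12 across and the 6 down share only 3, so (3,1) = 3.
(3,2) = 12 − 3 = 9 completes the 12 across.
(1,1) = 3 − 2 = 1 completes the 3 across.
(2,1) = 6 − 4 = 2 completes the 6 down.
(2,2) = 10 − 2 = 8 completes the 10 across.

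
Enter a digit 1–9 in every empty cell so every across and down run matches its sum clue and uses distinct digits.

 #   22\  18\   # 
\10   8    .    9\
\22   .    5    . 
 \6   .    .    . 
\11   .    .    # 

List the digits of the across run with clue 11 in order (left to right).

3 8

6 in 3 cells must be {1,2,3}.
R1C2 = 10 − 8 = 2 completes the 10 across.
R2C1 = 9: the only remaining digit allowed by both the 22 across and the 22 down.
R2C3 = 22 − 14 = 8 completes the 22 across.
R3C2 = 3: the only remaining digit allowed by both the 6 across and the 18 down.
R3C3 = 9 − 8 = 1 completes the 9 down.
R4C2 = 18 − 10 = 8 completes the 18 down.
R3C1 = 6 − 4 = 2 completes the 6 across.
R4C1 = 11 − 8 = 3 completes the 11 across.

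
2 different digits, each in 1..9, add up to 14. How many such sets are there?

2

2 distinct digits from 1–9 sum between 3 and 17.
Enumerating: {5,9}, {6,8}.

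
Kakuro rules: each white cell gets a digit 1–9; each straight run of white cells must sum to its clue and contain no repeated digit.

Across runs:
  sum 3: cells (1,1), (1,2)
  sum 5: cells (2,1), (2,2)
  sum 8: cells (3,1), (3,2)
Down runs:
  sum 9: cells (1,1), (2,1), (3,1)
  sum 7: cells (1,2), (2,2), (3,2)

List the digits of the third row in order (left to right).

3 in 2 cells must be {1,2}; 7 in 3 cells must be {1,2,4}.
Nothing is forced directly, so branch on (3,2), whose candidates are 1 or 2. If (3,2) = 1: that forces (1,2) = 2, (2,2) = 4, after which (3,1) would have to be in {7} for the 8 across but in {1,2,3,4,5,6} for the 9 down — contradiction. So (3,2) = 2.
Given what's placed, (1,2) must be 1 to fit the 3 across and 7 down.
(2,2) = 7 − 3 = 4 completes the 7 down.
(3,1) = 8 − 2 = 6 completes the 8 across.
(1,1) = 3 − 1 = 2 completes the 3 across.
(2,1) = 5 − 4 = 1 completes the 5 across.

6 2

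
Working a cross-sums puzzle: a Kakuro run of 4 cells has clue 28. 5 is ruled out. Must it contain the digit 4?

Yes

The only way to make 28 from 4 distinct digits under that restriction is {4,7,8,9}, which contains 4.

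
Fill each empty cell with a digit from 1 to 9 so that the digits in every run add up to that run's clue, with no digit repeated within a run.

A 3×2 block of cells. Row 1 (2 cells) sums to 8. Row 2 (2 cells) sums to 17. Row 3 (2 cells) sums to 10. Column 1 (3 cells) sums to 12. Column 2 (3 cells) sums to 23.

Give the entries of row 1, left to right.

17 in 2 cells must be {8,9}; 23 in 3 cells must be {6,8,9}.
The 8 across and the 23 down share only 6, so (1,2) = 6.
(1,1) = 8 − 6 = 2 completes the 8 across.
Given what's placed, (2,1) must be 9 to fit the 17 across and 12 down.
(2,2) = 17 − 9 = 8 completes the 17 across.
(3,1) = 12 − 11 = 1 completes the 12 down.
(3,2) = 10 − 1 = 9 completes the 10 across.

2 6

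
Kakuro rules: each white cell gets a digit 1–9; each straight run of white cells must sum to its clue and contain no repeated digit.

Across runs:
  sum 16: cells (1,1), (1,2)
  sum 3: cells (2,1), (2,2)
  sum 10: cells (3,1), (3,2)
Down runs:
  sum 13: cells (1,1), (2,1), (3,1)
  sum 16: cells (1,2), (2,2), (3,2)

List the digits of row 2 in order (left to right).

2, 1

16 in 2 cells must be {7,9}; 3 in 2 cells must be {1,2}.
Nothing is forced directly, so branch on (1,1), whose candidates are 7 or 9. If (1,1) = 9: that forces (1,2) = 7, (2,1) = 1, after which (2,2) would have to be in {2} for the 3 across but in {1,3,4,5,6,8} for the 16 down — contradiction. So (1,1) = 7.
(1,2) = 16 − 7 = 9 completes the 16 across.
Nothing is forced directly, so branch on (2,1), whose candidates are 1 or 2. If (2,1) = 1: that forces (2,2) = 2, after which (3,1) would have to be in {1,2,3,4,6,7,8,9} for the 10 across but in {5} for the 13 down — contradiction. So (2,1) = 2.
(2,2) = 3 − 2 = 1 completes the 3 across.
(3,1) = 13 − 9 = 4 completes the 13 down.
(3,2) = 10 − 4 = 6 completes the 10 across.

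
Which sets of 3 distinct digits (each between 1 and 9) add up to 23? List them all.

{6,8,9}

3 distinct digits from 1–9 sum between 6 and 24.
Only one set works: {6,8,9}.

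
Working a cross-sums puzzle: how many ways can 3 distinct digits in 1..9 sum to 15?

3 distinct digits from 1–9 sum between 6 and 24.

8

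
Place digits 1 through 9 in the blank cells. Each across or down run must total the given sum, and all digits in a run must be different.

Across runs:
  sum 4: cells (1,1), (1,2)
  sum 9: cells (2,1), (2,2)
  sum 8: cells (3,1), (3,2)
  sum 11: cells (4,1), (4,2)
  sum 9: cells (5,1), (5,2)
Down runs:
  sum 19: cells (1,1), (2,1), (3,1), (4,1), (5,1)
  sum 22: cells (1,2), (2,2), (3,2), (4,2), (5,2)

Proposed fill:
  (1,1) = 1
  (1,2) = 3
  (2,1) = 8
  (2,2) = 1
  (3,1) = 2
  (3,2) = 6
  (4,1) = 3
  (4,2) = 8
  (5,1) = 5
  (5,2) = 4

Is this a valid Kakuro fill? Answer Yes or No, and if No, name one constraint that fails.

Yes

Across: 1+3=4; 8+1=9; 2+6=8; 3+8=11; 5+4=9. Down: 1+8+2+3+5=19; 3+1+6+8+4=22. No digit repeats within any run.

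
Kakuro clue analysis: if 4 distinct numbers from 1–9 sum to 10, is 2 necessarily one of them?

The only way to make 10 from 4 distinct digits is {1,2,3,4}, which contains 2.

Yes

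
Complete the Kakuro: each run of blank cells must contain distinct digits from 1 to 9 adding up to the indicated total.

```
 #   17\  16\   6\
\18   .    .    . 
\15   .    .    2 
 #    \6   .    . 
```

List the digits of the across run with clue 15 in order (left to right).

9 4 2

17 in 2 cells must be {8,9}; 6 in 3 cells must be {1,2,3}.
R3C3 = 1: the only remaining digit allowed by both the 6 across and the 6 down.
R1C3 = 6 − 3 = 3 completes the 6 down.
R3C2 = 6 − 1 = 5 completes the 6 across.
Nothing is forced directly, so branch on R1C1, whose candidates are 8 or 9. If R1C1 = 9: then R1C2 would have to be in {6} for the 18 across but in {2,3,4,7,8,9} for the 16 down — contradiction. So R1C1 = 8.
R1C2 = 18 − 11 = 7 completes the 18 across.
R2C1 = 17 − 8 = 9 completes the 17 down.
R2C2 = 15 − 11 = 4 completes the 15 across.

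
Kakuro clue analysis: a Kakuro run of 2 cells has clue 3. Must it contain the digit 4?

The only way to make 3 from 2 distinct digits is {1,2}, which does not contain 4.

No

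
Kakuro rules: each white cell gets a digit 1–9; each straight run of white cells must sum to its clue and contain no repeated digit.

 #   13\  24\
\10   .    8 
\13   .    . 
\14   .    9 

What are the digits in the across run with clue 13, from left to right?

24 in 3 cells must be {7,8,9}.
R1C1 = 10 − 8 = 2 completes the 10 across.
R2C2 = 24 − 17 = 7 completes the 24 down.
R3C1 = 14 − 9 = 5 completes the 14 across.
R2C1 = 13 − 7 = 6 completes the 13 across.

6, 7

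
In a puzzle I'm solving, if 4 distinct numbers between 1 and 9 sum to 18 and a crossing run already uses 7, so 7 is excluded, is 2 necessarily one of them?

Counterexample: {1,3,5,9} sums to 18 under that restriction without using 2.

No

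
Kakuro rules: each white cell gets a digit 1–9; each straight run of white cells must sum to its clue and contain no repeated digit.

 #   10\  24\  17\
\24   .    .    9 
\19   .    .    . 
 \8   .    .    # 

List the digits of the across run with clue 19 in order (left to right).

2 9 8

24 in 3 cells must be {7,8,9}; 17 in 2 cells must be {8,9}.
Given what's placed, R1C1 must be 7 to fit the 24 across and 10 down.
R1C2 = 24 − 16 = 8 completes the 24 across.
R2C1 = 2: the only remaining digit allowed by both the 19 across and the 10 down.
Given what's placed, R2C2 must be 9 to fit the 19 across and 24 down.
R2C3 = 19 − 11 = 8 completes the 19 across.
R3C1 = 10 − 9 = 1 completes the 10 down.
R3C2 = 8 − 1 = 7 completes the 8 across.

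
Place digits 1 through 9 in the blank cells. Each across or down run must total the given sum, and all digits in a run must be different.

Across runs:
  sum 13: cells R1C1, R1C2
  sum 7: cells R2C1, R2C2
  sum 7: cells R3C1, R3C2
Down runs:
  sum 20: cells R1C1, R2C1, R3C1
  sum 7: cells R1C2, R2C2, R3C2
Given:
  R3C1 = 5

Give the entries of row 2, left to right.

6, 1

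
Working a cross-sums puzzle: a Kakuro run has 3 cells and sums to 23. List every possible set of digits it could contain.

{6,8,9}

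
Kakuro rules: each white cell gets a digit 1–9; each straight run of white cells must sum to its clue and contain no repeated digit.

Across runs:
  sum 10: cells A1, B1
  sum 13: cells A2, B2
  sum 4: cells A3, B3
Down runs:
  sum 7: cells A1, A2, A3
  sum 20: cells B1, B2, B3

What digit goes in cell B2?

4 in 2 cells must be {1,3}; 7 in 3 cells must be {1,2,4}.
The 13 across and the 7 down share only 4, so A2 = 4.
B2 = 13 − 4 = 9 completes the 13 across.
Given what's placed, A3 must be 1 to fit the 4 across and 7 down.
B3 = 4 − 1 = 3 completes the 4 across.
A1 = 7 − 5 = 2 completes the 7 down.
B1 = 10 − 2 = 8 completes the 10 across.

9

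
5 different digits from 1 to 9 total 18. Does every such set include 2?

Every partition of 18 into 5 distinct digits includes 2: {1,2,3,4,8}, {1,2,3,5,7}, {1,2,4,5,6}.

Yes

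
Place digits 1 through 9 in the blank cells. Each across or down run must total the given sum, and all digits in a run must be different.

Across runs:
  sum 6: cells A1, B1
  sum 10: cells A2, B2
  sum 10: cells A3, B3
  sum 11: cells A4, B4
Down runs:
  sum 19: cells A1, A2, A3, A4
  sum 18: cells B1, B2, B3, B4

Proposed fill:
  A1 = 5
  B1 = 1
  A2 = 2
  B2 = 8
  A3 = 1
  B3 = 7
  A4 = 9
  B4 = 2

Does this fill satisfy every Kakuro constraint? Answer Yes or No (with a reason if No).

No — the across run A3–B3 sums to 8, not 10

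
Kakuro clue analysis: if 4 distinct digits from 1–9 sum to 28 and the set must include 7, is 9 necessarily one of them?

Yes

The only way to make 28 from 4 distinct digits under that restriction is {4,7,8,9}, which contains 9.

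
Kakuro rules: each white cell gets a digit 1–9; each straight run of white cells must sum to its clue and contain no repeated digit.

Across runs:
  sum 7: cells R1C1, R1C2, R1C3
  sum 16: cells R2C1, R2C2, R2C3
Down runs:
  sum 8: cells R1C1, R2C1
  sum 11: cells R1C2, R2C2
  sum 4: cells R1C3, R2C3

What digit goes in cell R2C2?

7 in 3 cells must be {1,2,4}; 4 in 2 cells must be {1,3}.
The 7 across and the 4 down share only 1, so R1C3 = 1.
R2C3 = 4 − 1 = 3 completes the 4 down.
Given what's placed, R1C1 must be 2 to fit the 7 across and 8 down.
R1C2 = 7 − 3 = 4 completes the 7 across.
R2C1 = 8 − 2 = 6 completes the 8 down.
R2C2 = 16 − 9 = 7 completes the 16 across.

7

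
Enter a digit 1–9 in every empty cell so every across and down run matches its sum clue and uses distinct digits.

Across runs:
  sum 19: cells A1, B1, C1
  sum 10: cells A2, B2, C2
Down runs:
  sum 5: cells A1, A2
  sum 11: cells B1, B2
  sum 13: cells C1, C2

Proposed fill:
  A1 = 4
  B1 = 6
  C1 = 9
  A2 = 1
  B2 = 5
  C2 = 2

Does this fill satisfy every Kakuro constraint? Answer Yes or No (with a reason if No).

No — the across run A2–C2 sums to 8, not 10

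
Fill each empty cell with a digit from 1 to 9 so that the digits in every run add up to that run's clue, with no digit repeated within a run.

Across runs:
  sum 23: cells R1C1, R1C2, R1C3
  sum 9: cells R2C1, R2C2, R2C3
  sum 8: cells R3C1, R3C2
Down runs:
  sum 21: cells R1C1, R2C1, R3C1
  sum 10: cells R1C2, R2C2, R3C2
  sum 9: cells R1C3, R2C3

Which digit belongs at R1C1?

9

23 in 3 cells must be {6,8,9}.
Only 6 fits R1C2 under both its across sum 23 and down sum 10.
Given what's placed, R1C3 must be 8 to fit the 23 across and 9 down.
R2C3 = 9 − 8 = 1 completes the 9 down.
R1C1 = 23 − 14 = 9 completes the 23 across.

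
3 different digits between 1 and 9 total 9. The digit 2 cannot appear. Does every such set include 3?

The only way to make 9 from 3 distinct digits under that restriction is {1,3,5}, which contains 3.

Yes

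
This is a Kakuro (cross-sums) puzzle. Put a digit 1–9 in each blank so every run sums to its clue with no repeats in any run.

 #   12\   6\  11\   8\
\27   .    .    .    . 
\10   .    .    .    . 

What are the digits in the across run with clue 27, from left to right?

9 5 7 6

10 in 4 cells must be {1,2,3,4}.
Nothing is forced directly, so branch on R1C2, whose candidates are 4 or 5. If R1C2 = 4: that forces R1C4 = 6, R2C2 = 2, after which R2C4 would have to be in {1,3,4} for the 10 across but in {2} for the 8 down — contradiction. So R1C2 = 5.
R2C2 = 6 − 5 = 1 completes the 6 down.
Nothing is forced directly, so branch on R2C1, whose candidates are 3 or 4. If R2C1 = 4: then R1C1 would have to be in {6,7,9} for the 27 across but in {8} for the 12 down — contradiction. So R2C1 = 3.
R1C1 = 12 − 3 = 9 completes the 12 down.
R2C4 = 2: the only remaining digit allowed by both the 10 across and the 8 down.
R1C4 = 8 − 2 = 6 completes the 8 down.
R2C3 = 10 − 6 = 4 completes the 10 across.
R1C3 = 27 − 20 = 7 completes the 27 across.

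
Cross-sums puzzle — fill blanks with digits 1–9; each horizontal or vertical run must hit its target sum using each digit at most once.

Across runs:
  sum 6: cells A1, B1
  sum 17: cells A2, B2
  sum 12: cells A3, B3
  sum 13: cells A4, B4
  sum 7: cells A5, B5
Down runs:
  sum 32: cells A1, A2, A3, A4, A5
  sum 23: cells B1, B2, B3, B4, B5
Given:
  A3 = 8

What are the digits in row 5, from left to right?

17 in 2 cells must be {8,9}.
Given what's placed, A2 must be 9 to fit the 17 across and 32 down.
B2 = 17 − 9 = 8 completes the 17 across.
B3 = 12 − 8 = 4 completes the 12 across.
Nothing is forced directly, so branch on B1, whose candidates are 1 or 2. If B1 = 2: that forces A1 = 4, B4 = 6, B5 = 3, after which A4 would have to be in {7} for the 13 across but in {5,6} for the 32 down — contradiction. So B1 = 1.
A1 = 6 − 1 = 5 completes the 6 across.
Given what's placed, B4 must be 7 to fit the 13 across and 23 down.
B5 = 23 − 20 = 3 completes the 23 down.
A4 = 13 − 7 = 6 completes the 13 across.
A5 = 7 − 3 = 4 completes the 7 across.

4, 3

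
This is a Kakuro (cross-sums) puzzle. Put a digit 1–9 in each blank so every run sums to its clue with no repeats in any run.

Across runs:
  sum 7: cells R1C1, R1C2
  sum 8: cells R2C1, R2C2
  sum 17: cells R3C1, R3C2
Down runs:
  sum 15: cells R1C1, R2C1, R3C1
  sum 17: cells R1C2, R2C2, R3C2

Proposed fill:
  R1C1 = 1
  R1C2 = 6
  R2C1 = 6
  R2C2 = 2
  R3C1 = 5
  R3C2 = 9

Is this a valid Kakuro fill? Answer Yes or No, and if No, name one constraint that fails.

No — the down run R1C1–R3C1 sums to 12, not 15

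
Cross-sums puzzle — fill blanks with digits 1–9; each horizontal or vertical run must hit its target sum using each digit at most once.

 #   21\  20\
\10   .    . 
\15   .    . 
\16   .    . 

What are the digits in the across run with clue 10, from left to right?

6 4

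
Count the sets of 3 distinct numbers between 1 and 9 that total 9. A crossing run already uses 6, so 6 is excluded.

3 distinct digits from 1–9 sum between 6 and 24.
Dropping sets that contain 6.
Enumerating: {1,3,5}, {2,3,4}.

2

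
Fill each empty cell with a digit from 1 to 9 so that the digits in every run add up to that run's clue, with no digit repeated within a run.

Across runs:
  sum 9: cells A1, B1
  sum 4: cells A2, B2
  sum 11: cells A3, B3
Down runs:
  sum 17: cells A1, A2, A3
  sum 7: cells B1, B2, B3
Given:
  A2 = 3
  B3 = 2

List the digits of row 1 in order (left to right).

5, 4

4 in 2 cells must be {1,3}; 7 in 3 cells must be {1,2,4}.
B2 = 4 − 3 = 1 completes the 4 across.
A3 = 11 − 2 = 9 completes the 11 across.
A1 = 17 − 12 = 5 completes the 17 down.
B1 = 9 − 5 = 4 completes the 9 across.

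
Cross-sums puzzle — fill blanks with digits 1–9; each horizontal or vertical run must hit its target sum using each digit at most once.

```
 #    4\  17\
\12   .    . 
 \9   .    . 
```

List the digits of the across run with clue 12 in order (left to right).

4 in 2 cells must be {1,3}; 17 in 2 cells must be {8,9}.
The 12 across and the 4 down share only 3, so R1C1 = 3.
R1C2 = 12 − 3 = 9 completes the 12 across.
R2C1 = 4 − 3 = 1 completes the 4 down.
R2C2 = 9 − 1 = 8 completes the 9 across.

3 9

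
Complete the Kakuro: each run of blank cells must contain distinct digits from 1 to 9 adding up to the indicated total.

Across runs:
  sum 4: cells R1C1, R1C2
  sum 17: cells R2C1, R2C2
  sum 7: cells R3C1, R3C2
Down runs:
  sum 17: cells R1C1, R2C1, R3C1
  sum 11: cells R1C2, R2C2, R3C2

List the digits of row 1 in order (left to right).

4 in 2 cells must be {1,3}; 17 in 2 cells must be {8,9}.
The 17 across and the 11 down share only 8, so R2C2 = 8.
Given what's placed, R1C2 must be 1 to fit the 4 across and 11 down.
R2C1 = 17 − 8 = 9 completes the 17 across.
R3C2 = 11 − 9 = 2 completes the 11 down.
R1C1 = 4 − 1 = 3 completes the 4 across.
R3C1 = 7 − 2 = 5 completes the 7 across.

3 1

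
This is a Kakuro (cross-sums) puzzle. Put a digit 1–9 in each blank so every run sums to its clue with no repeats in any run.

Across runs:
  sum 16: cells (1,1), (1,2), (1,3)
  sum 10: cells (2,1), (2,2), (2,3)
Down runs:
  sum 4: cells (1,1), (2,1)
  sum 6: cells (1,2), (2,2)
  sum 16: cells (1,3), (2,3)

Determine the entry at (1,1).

3

4 in 2 cells must be {1,3}; 16 in 2 cells must be {7,9}.
The 10 across and the 16 down share only 7, so (2,3) = 7.
(1,3) = 16 − 7 = 9 completes the 16 down.
Given what's placed, (2,1) must be 1 to fit the 10 across and 4 down.
(2,2) = 10 − 8 = 2 completes the 10 across.
(1,1) = 4 − 1 = 3 completes the 4 down.
(1,2) = 16 − 12 = 4 completes the 16 across.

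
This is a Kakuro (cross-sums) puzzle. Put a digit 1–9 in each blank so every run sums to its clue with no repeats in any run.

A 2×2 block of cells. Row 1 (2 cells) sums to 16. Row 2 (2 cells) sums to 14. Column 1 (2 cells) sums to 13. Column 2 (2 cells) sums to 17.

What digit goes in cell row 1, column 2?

9

16 in 2 cells must be {7,9}; 17 in 2 cells must be {8,9}.
The 16 across and the 17 down share only 9, so (1,2) = 9.
(2,2) = 17 − 9 = 8 completes the 17 down.
(1,1) = 16 − 9 = 7 completes the 16 across.
(2,1) = 14 − 8 = 6 completes the 14 across.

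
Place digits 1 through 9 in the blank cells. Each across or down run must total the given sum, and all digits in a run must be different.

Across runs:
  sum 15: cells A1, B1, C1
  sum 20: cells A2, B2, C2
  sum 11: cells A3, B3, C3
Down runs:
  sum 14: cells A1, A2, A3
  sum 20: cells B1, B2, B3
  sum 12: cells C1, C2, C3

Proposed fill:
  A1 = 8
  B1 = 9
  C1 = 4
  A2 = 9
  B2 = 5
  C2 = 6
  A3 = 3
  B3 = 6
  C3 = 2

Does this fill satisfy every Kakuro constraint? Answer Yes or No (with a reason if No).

No — the across run A1–C1 sums to 21, not 15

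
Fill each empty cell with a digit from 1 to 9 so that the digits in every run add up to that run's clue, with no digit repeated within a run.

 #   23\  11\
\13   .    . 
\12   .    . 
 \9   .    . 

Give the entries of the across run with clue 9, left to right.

23 in 3 cells must be {6,8,9}.
Nothing is forced directly, so branch on R2C1, whose candidates are 8 or 9. If R2C1 = 8: that forces R2C2 = 4, R3C1 = 6, after which R3C2 would have to be in {3} for the 9 across but in {1,2,5,6} for the 11 down — contradiction. So R2C1 = 9.
R2C2 = 12 − 9 = 3 completes the 12 across.
Nothing is forced directly, so branch on R1C1, whose candidates are 6 or 8. If R1C1 = 8: then R1C2 would have to be in {5} for the 13 across but in {1,2,6,7} for the 11 down — contradiction. So R1C1 = 6.
R1C2 = 13 − 6 = 7 completes the 13 across.
R3C1 = 23 − 15 = 8 completes the 23 down.
R3C2 = 9 − 8 = 1 completes the 9 across.

8 1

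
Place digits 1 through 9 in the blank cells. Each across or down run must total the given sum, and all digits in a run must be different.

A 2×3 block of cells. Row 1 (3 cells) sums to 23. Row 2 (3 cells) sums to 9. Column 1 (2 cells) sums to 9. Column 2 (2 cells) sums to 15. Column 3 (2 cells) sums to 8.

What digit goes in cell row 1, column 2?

9

23 in 3 cells must be {6,8,9}.
The 23 across and the 8 down share only 6, so (1,3) = 6.
The 9 across and the 15 down share only 6, so (2,2) = 6.
(2,3) = 8 − 6 = 2 completes the 8 down.
(1,1) = 8: the only remaining digit allowed by both the 23 across and the 9 down.
(1,2) = 23 − 14 = 9 completes the 23 across.
(2,1) = 9 − 8 = 1 completes the 9 across.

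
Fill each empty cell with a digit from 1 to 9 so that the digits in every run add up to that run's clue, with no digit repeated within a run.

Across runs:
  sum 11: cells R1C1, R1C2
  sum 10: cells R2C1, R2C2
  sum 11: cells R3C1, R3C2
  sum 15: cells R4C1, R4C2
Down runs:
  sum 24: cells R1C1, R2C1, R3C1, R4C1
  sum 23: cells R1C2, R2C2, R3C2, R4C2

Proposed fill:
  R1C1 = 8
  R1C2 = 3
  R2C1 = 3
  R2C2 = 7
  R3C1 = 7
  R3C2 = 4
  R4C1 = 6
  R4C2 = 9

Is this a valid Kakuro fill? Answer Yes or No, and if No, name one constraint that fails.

Yes

Across: 8+3=11; 3+7=10; 7+4=11; 6+9=15. Down: 8+3+7+6=24; 3+7+4+9=23. No digit repeats within any run.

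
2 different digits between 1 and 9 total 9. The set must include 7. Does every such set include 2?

Yes

The only way to make 9 from 2 distinct digits under that restriction is {2,7}, which contains 2.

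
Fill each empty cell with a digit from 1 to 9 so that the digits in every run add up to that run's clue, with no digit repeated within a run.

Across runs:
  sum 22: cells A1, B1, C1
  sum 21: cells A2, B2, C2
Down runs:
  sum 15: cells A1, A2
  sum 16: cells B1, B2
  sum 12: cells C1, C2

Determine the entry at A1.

6

16 in 2 cells must be {7,9}.
Nothing is forced directly, so branch on B1, whose candidates are 7 or 9. If B1 = 7: that forces C1 = 9, B2 = 9, after which C2 would have to be in {4,5,7,8} for the 21 across but in {3} for the 12 down — contradiction. So B1 = 9.
B2 = 16 − 9 = 7 completes the 16 down.
Nothing is forced directly, so branch on C2, whose candidates are 5 or 8 or 9. If C2 = 8: then C1 would have to be in {5,6,7,8} for the 22 across but in {4} for the 12 down — contradiction. If C2 = 9: then C1 would have to be in {5,6,7,8} for the 22 across but in {3} for the 12 down — contradiction. So C2 = 5.
C1 = 12 − 5 = 7 completes the 12 down.
A2 = 21 − 12 = 9 completes the 21 across.
A1 = 22 − 16 = 6 completes the 22 across.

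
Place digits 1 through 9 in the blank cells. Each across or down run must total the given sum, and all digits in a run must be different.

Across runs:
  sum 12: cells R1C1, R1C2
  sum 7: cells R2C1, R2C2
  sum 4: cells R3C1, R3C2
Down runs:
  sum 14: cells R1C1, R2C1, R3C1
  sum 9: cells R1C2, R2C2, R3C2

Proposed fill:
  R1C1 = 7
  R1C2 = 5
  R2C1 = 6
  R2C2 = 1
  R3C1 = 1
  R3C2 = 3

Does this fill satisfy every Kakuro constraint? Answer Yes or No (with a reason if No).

Yes

Across: 7+5=12; 6+1=7; 1+3=4. Down: 7+6+1=14; 5+1+3=9. No digit repeats within any run.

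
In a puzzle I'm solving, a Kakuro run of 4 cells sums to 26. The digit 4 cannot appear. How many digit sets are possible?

4 distinct digits from 1–9 sum between 10 and 30.
Dropping sets that contain 4.
Enumerating: {2,7,8,9}, {3,6,8,9}, {5,6,7,8}.

3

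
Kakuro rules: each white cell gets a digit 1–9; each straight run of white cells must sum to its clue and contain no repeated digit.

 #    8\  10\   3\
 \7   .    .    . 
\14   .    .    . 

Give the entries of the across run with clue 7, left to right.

7 in 3 cells must be {1,2,4}; 3 in 2 cells must be {1,2}.
Nothing is forced directly, so branch on R1C1, whose candidates are 1 or 2. If R1C1 = 2: that forces R1C3 = 1, R2C1 = 6, after which R2C3 would have to be in {1,3,5,7} for the 14 across but in {2} for the 3 down — contradiction. So R1C1 = 1.
Given what's placed, R1C3 must be 2 to fit the 7 across and 3 down.
R2C1 = 8 − 1 = 7 completes the 8 down.
R2C3 = 3 − 2 = 1 completes the 3 down.
R1C2 = 7 − 3 = 4 completes the 7 across.
R2C2 = 14 − 8 = 6 completes the 14 across.

1, 4, 2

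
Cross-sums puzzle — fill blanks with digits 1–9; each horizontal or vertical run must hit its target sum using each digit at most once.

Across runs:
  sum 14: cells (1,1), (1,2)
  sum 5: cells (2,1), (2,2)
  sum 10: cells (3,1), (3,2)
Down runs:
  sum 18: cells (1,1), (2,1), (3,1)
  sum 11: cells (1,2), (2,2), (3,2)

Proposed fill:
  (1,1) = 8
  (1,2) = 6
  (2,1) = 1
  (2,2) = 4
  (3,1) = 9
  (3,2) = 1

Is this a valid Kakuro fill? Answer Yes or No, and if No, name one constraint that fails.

Across: 8+6=14; 1+4=5; 9+1=10. Down: 8+1+9=18; 6+4+1=11. No digit repeats within any run.

Yes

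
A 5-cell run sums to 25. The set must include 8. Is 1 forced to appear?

Counterexample: {2,3,5,7,8} sums to 25 under that restriction without using 1.

No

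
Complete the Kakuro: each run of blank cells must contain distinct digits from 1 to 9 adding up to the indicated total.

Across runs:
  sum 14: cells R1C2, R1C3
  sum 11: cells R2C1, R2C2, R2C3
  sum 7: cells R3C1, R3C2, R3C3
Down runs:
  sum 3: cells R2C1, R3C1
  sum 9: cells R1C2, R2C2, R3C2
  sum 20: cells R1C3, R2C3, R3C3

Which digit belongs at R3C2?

1

7 in 3 cells must be {1,2,4}; 3 in 2 cells must be {1,2}.
Only 4 fits R3C3 under both its across sum 7 and down sum 20.
Given what's placed, R1C3 must be 9 to fit the 14 across and 20 down.
R2C3 = 20 − 13 = 7 completes the 20 down.
R1C2 = 14 − 9 = 5 completes the 14 across.
R2C1 = 1: the only remaining digit allowed by both the 11 across and the 3 down.
R2C2 = 11 − 8 = 3 completes the 11 across.
R3C1 = 3 − 1 = 2 completes the 3 down.
R3C2 = 7 − 6 = 1 completes the 7 across.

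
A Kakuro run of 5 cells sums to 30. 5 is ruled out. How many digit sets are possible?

2

5 distinct digits from 1–9 sum between 15 and 35.
Dropping sets that contain 5.
Enumerating: {2,4,7,8,9}, {3,4,6,8,9}.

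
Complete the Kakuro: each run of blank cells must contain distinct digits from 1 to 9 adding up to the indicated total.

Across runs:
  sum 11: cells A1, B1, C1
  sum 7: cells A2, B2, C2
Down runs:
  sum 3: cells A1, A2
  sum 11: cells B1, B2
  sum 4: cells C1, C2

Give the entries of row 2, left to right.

2 4 1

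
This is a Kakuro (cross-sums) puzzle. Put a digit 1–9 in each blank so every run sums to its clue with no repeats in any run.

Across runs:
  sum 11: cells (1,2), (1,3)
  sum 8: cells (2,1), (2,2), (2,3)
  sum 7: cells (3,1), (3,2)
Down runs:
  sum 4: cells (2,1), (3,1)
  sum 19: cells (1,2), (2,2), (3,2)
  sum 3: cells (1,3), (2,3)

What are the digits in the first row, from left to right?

9, 2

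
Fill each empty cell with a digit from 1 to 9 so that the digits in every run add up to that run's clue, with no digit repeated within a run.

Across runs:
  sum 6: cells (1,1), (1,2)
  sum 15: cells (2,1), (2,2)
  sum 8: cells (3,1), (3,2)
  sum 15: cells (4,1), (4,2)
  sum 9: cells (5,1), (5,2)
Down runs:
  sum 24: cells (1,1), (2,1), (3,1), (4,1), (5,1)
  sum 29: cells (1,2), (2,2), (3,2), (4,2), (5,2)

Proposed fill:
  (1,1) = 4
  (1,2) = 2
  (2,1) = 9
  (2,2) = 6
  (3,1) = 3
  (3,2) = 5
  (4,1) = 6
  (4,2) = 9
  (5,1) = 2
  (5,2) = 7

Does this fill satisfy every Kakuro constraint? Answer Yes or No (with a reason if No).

Yes

Across: 4+2=6; 9+6=15; 3+5=8; 6+9=15; 2+7=9. Down: 4+9+3+6+2=24; 2+6+5+9+7=29. No digit repeats within any run.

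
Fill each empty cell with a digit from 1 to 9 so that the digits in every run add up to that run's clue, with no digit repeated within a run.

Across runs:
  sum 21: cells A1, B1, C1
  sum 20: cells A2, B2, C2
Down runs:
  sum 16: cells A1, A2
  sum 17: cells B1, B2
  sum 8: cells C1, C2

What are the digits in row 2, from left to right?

16 in 2 cells must be {7,9}; 17 in 2 cells must be {8,9}.
Nothing is forced directly, so branch on A1, whose candidates are 7 or 9. If A1 = 9: that forces B1 = 8, after which C1 would have to be in {4} for the 21 across but in {1,2,3,5,6,7} for the 8 down — contradiction. So A1 = 7.
A2 = 16 − 7 = 9 completes the 16 down.
Given what's placed, B2 must be 8 to fit the 20 across and 17 down.
C2 = 20 − 17 = 3 completes the 20 across.
B1 = 17 − 8 = 9 completes the 17 down.
C1 = 21 − 16 = 5 completes the 21 across.

9 8 3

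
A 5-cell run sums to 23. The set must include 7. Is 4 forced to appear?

Counterexample: {1,2,5,7,8} sums to 23 under that restriction without using 4.

No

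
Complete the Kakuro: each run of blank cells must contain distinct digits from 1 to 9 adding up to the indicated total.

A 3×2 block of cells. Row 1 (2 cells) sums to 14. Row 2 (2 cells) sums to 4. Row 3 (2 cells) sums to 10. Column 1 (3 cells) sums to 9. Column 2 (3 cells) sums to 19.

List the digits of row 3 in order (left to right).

4 in 2 cells must be {1,3}.
The 4 across and the 19 down share only 3, so (2,2) = 3.
Given what's placed, (1,2) must be 9 to fit the 14 across and 19 down.
(2,1) = 4 − 3 = 1 completes the 4 across.
(3,2) = 19 − 12 = 7 completes the 19 down.
(1,1) = 14 − 9 = 5 completes the 14 across.
(3,1) = 10 − 7 = 3 completes the 10 across.

3 7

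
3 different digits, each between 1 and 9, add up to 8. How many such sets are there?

2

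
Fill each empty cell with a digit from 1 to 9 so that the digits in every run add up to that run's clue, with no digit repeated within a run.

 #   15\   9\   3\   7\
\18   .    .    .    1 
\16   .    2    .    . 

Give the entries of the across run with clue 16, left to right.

7, 2, 1, 6

3 in 2 cells must be {1,2}.
R1C2 = 9 − 2 = 7 completes the 9 down.
R1C3 = 2: the only remaining digit allowed by both the 18 across and the 3 down.
R2C3 = 3 − 2 = 1 completes the 3 down.
R2C4 = 7 − 1 = 6 completes the 7 down.
R1C1 = 18 − 10 = 8 completes the 18 across.
R2C1 = 16 − 9 = 7 completes the 16 across.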